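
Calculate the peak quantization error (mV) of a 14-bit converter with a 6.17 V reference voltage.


The maximum quantization error is +/- LSB/2.
LSB = Vref / 2^n = 6.17 / 16384 = 0.00037659 V
Max error = LSB / 2 = 0.00037659 / 2 = 0.00018829 V
Max error = 0.1883 mV

0.1883 mV


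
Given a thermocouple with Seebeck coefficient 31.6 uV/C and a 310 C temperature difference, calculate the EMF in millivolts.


The thermocouple output V = sensitivity * dT.
V = 31.6 uV/C * 310 C
V = 9796.0 uV
V = 9.796 mV

9.796 mV


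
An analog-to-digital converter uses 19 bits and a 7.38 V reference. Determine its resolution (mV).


The resolution (LSB) of an ADC is Vref / 2^n.
LSB = 7.38 / 2^19
LSB = 7.38 / 524288
LSB = 1.408e-05 V = 0.01407623 mV

0.01407623 mV


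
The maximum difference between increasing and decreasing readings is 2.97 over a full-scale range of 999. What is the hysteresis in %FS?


Hysteresis = (max difference / full scale) * 100%.
H = (2.97 / 999) * 100
H = 0.297 %FS

0.297 %FS


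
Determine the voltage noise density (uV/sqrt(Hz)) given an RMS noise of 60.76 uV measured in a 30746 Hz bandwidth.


Noise spectral density = Vrms / sqrt(BW).
NSD = 60.76 / sqrt(30746)
NSD = 60.76 / 175.3454
NSD = 0.3465 uV/sqrt(Hz)

0.3465 uV/sqrt(Hz)


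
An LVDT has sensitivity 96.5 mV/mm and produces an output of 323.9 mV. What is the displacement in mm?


Displacement = Vout / sensitivity.
d = 323.9 / 96.5
d = 3.356 mm

3.356 mm


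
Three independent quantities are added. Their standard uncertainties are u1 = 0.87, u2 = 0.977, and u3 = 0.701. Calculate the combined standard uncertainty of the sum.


For a sum of independent quantities, uc = sqrt(u1^2 + u2^2 + u3^2).
uc = sqrt(0.87^2 + 0.977^2 + 0.701^2)
uc = sqrt(0.7569 + 0.954529 + 0.491401)
uc = 1.4842

1.4842


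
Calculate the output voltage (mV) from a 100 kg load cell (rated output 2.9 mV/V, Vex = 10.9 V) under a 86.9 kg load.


Vout = rated_output * Vex * (load / capacity).
Vout = 2.9 * 10.9 * (86.9 / 100)
Vout = 2.9 * 10.9 * 0.869
Vout = 27.469 mV

27.469 mV


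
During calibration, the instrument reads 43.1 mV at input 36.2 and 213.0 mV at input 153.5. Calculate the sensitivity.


Sensitivity = (y2 - y1) / (x2 - x1).
S = (213.0 - 43.1) / (153.5 - 36.2)
S = 169.9 / 117.3
S = 1.4484 mV/unit

1.4484 mV/unit


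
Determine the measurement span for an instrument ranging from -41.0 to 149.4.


Span = upper range - lower range.
Span = 149.4 - (-41.0)
Span = 190.4

190.4


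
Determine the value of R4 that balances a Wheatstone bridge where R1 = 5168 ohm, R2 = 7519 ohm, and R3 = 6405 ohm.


At balance: R1*R4 = R2*R3, so R4 = R2*R3/R1.
R4 = 7519 * 6405 / 5168
R4 = 48159195 / 5168
R4 = 9318.73 ohm

9318.73 ohm


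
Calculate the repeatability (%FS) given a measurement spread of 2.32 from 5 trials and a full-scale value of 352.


Repeatability = (spread / full scale) * 100%.
R = (2.32 / 352) * 100
R = 0.659 %FS

0.659 %FS


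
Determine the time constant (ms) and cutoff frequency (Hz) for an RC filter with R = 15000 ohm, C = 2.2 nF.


Time constant: tau = R * C.
tau = 15000 * 2.20e-09 = 3.3e-05 s
tau = 0.033 ms
Cutoff frequency: fc = 1 / (2*pi*R*C).
fc = 1 / (2*pi*3.3e-05) = 4822.88 Hz

tau = 0.033 ms, fc = 4822.88 Hz


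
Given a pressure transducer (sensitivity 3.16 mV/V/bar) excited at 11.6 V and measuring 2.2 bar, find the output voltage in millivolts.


Output = sensitivity * Vex * P.
Vout = 3.16 * 11.6 * 2.2
Vout = 36.656 * 2.2
Vout = 80.64 mV

80.64 mV


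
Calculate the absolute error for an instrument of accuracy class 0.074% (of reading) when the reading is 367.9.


Absolute error = (accuracy% / 100) * reading.
Error = (0.074 / 100) * 367.9
Error = 0.00074 * 367.9
Error = 0.2722

0.2722


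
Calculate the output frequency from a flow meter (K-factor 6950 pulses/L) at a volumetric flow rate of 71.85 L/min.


Frequency = K * Q / 60 (converting L/min to L/s).
f = 6950 * 71.85 / 60
f = 499357.5 / 60
f = 8322.62 Hz

8322.62 Hz


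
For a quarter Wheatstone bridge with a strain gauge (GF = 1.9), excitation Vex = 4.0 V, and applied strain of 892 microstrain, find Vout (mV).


Quarter bridge output: Vout = (GF * epsilon * Vex) / 4.
Vout = (1.9 * 892e-6 * 4.0) / 4
Vout = 0.0067792 / 4 V
Vout = 0.0016948 V = 1.6948 mV

1.6948 mV


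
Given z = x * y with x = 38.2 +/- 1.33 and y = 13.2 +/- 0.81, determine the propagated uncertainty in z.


For a product z = x*y, the relative uncertainty is:
uz/z = sqrt((ux/x)^2 + (uy/y)^2)
Relative uncertainties: ux/x = 1.33/38.2 = 0.034817
uy/y = 0.81/13.2 = 0.061364
z = 38.2 * 13.2 = 504.2
uz = 504.2 * sqrt(0.034817^2 + 0.061364^2) = 35.576

35.576


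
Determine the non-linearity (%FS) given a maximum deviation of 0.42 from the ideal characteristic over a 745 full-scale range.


Linearity error = (max deviation / full scale) * 100%.
Linearity = (0.42 / 745) * 100
Linearity = 0.056 %FS

0.056 %FS


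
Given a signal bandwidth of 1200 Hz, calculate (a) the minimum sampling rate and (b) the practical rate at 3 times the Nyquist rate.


By Nyquist theorem, fs_min = 2 * fmax.
fs_min = 2 * 1200 = 2400 Hz
Practical rate = 3 * fs_min = 3 * 2400 = 7200 Hz

fs_min = 2400 Hz, fs_practical = 7200 Hz


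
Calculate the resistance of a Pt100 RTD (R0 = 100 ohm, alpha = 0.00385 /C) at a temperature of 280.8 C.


The RTD equation: Rt = R0 * (1 + alpha * T).
Rt = 100 * (1 + 0.00385 * 280.8)
Rt = 100 * (1 + 1.08108)
Rt = 100 * 2.08108
Rt = 208.108 ohm

208.108 ohm


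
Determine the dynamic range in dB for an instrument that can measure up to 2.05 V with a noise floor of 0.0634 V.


Dynamic range = 20 * log10(Vmax / Vnoise).
DR = 20 * log10(2.05 / 0.0634)
DR = 20 * log10(32.33)
DR = 30.19 dB

30.19 dB


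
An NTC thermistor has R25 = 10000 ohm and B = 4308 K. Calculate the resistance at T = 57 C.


NTC thermistor equation: Rt = R25 * exp(B * (1/T - 1/T25)).
T in Kelvin: 330.15 K, T25 = 298.15 K
1/T - 1/T25 = 1/330.15 - 1/298.15 = -0.00032509
B * (1/T - 1/T25) = 4308 * -0.00032509 = -1.4005
Rt = 10000 * exp(-1.4005) = 2464.8 ohm

2464.8 ohm


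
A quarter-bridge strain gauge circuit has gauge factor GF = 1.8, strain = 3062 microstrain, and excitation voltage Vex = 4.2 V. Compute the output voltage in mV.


Quarter bridge output: Vout = (GF * epsilon * Vex) / 4.
Vout = (1.8 * 3062e-6 * 4.2) / 4
Vout = 0.02314872 / 4 V
Vout = 0.00578718 V = 5.7872 mV

5.7872 mV


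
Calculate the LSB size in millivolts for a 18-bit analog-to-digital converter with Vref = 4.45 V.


The resolution (LSB) of an ADC is Vref / 2^n.
LSB = 4.45 / 2^18
LSB = 4.45 / 262144
LSB = 1.698e-05 V = 0.0169754 mV

0.0169754 mV


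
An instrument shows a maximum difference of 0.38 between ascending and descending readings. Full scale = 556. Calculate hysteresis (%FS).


Hysteresis = (max difference / full scale) * 100%.
H = (0.38 / 556) * 100
H = 0.068 %FS

0.068 %FS


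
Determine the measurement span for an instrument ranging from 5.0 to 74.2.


Span = upper range - lower range.
Span = 74.2 - (5.0)
Span = 69.2

69.2


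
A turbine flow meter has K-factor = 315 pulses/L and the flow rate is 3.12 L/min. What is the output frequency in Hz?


Frequency = K * Q / 60 (converting L/min to L/s).
f = 315 * 3.12 / 60
f = 982.8 / 60
f = 16.38 Hz

16.38 Hz


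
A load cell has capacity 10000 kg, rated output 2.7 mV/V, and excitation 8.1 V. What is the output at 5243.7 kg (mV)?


Vout = rated_output * Vex * (load / capacity).
Vout = 2.7 * 8.1 * (5243.7 / 10000)
Vout = 2.7 * 8.1 * 0.52437
Vout = 11.468 mV

11.468 mV


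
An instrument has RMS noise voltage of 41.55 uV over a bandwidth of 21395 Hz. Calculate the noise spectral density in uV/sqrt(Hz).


Noise spectral density = Vrms / sqrt(BW).
NSD = 41.55 / sqrt(21395)
NSD = 41.55 / 146.2703
NSD = 0.2841 uV/sqrt(Hz)

0.2841 uV/sqrt(Hz)


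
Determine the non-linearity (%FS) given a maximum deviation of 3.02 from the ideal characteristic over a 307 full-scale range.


Linearity error = (max deviation / full scale) * 100%.
Linearity = (3.02 / 307) * 100
Linearity = 0.984 %FS

0.984 %FS


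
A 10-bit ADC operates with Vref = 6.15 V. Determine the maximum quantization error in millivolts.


The maximum quantization error is +/- LSB/2.
LSB = Vref / 2^n = 6.15 / 1024 = 0.00600586 V
Max error = LSB / 2 = 0.00600586 / 2 = 0.00300293 V
Max error = 3.0029 mV

3.0029 mV


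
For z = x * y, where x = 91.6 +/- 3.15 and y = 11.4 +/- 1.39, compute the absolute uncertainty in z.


For a product z = x*y, the relative uncertainty is:
uz/z = sqrt((ux/x)^2 + (uy/y)^2)
Relative uncertainties: ux/x = 3.15/91.6 = 0.034389
uy/y = 1.39/11.4 = 0.12193
z = 91.6 * 11.4 = 1044.2
uz = 1044.2 * sqrt(0.034389^2 + 0.12193^2) = 132.291

132.291


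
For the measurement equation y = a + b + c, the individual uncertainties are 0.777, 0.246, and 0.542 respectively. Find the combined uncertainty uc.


For a sum of independent quantities, uc = sqrt(u1^2 + u2^2 + u3^2).
uc = sqrt(0.777^2 + 0.246^2 + 0.542^2)
uc = sqrt(0.603729 + 0.060516 + 0.293764)
uc = 0.9788

0.9788


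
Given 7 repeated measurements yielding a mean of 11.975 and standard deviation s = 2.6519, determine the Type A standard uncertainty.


The standard uncertainty for Type A evaluation is u = s / sqrt(n).
u = 2.6519 / sqrt(7)
u = 2.6519 / 2.6458
u = 1.0023

1.0023


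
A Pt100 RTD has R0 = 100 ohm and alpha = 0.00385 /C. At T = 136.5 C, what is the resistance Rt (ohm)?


The RTD equation: Rt = R0 * (1 + alpha * T).
Rt = 100 * (1 + 0.00385 * 136.5)
Rt = 100 * (1 + 0.525525)
Rt = 100 * 1.525525
Rt = 152.553 ohm

152.553 ohm


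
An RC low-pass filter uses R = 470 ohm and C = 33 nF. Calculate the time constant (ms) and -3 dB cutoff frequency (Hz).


Time constant: tau = R * C.
tau = 470 * 3.30e-08 = 1.551e-05 s
tau = 0.0155 ms
Cutoff frequency: fc = 1 / (2*pi*R*C).
fc = 1 / (2*pi*1.551e-05) = 10261.44 Hz

tau = 0.0155 ms, fc = 10261.44 Hz


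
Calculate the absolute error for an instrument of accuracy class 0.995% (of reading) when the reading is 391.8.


Absolute error = (accuracy% / 100) * reading.
Error = (0.995 / 100) * 391.8
Error = 0.00995 * 391.8
Error = 3.8984

3.8984


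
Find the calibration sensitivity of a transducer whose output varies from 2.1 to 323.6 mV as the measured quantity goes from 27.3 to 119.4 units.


Sensitivity = (y2 - y1) / (x2 - x1).
S = (323.6 - 2.1) / (119.4 - 27.3)
S = 321.5 / 92.1
S = 3.4908 mV/unit

3.4908 mV/unit


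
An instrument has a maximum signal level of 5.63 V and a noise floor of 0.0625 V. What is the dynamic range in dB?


Dynamic range = 20 * log10(Vmax / Vnoise).
DR = 20 * log10(5.63 / 0.0625)
DR = 20 * log10(90.08)
DR = 39.09 dB

39.09 dB


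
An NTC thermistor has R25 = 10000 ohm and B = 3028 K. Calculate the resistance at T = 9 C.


NTC thermistor equation: Rt = R25 * exp(B * (1/T - 1/T25)).
T in Kelvin: 282.15 K, T25 = 298.15 K
1/T - 1/T25 = 1/282.15 - 1/298.15 = 0.0001902
B * (1/T - 1/T25) = 3028 * 0.0001902 = 0.5759
Rt = 10000 * exp(0.5759) = 17787.6 ohm

17787.6 ohm


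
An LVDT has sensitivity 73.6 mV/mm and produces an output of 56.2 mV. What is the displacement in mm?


Displacement = Vout / sensitivity.
d = 56.2 / 73.6
d = 0.764 mm

0.764 mm


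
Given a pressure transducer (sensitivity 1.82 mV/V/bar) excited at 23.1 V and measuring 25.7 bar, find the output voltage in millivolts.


Output = sensitivity * Vex * P.
Vout = 1.82 * 23.1 * 25.7
Vout = 42.042 * 25.7
Vout = 1080.48 mV

1080.48 mV


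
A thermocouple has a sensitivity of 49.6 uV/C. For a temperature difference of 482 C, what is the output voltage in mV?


The thermocouple output V = sensitivity * dT.
V = 49.6 uV/C * 482 C
V = 23907.2 uV
V = 23.907 mV

23.907 mV


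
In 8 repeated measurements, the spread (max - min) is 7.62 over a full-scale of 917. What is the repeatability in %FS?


Repeatability = (spread / full scale) * 100%.
R = (7.62 / 917) * 100
R = 0.831 %FS

0.831 %FS


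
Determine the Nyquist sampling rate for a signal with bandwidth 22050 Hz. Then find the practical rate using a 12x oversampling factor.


By Nyquist theorem, fs_min = 2 * fmax.
fs_min = 2 * 22050 = 44100 Hz
Practical rate = 12 * fs_min = 12 * 44100 = 529200 Hz

fs_min = 44100 Hz, fs_practical = 529200 Hz


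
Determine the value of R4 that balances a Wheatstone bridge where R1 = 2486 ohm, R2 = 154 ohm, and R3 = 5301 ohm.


At balance: R1*R4 = R2*R3, so R4 = R2*R3/R1.
R4 = 154 * 5301 / 2486
R4 = 816354 / 2486
R4 = 328.38 ohm

328.38 ohm


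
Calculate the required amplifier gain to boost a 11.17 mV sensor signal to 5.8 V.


Gain = Vout / Vin (converting to same units).
G = 5.8 V / 11.17 mV
G = 5800.0 mV / 11.17 mV
G = 519.25

519.25


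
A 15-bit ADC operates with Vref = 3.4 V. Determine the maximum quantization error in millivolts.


The maximum quantization error is +/- LSB/2.
LSB = Vref / 2^n = 3.4 / 32768 = 0.00010376 V
Max error = LSB / 2 = 0.00010376 / 2 = 5.188e-05 V
Max error = 0.0519 mV

0.0519 mV


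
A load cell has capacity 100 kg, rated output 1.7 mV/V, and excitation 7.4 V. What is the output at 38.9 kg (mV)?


Vout = rated_output * Vex * (load / capacity).
Vout = 1.7 * 7.4 * (38.9 / 100)
Vout = 1.7 * 7.4 * 0.389
Vout = 4.894 mV

4.894 mV


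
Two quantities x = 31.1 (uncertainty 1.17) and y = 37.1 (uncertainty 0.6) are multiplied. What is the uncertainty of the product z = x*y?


For a product z = x*y, the relative uncertainty is:
uz/z = sqrt((ux/x)^2 + (uy/y)^2)
Relative uncertainties: ux/x = 1.17/31.1 = 0.037621
uy/y = 0.6/37.1 = 0.016173
z = 31.1 * 37.1 = 1153.8
uz = 1153.8 * sqrt(0.037621^2 + 0.016173^2) = 47.248

47.248


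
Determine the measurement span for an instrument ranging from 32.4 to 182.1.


Span = upper range - lower range.
Span = 182.1 - (32.4)
Span = 149.7

149.7


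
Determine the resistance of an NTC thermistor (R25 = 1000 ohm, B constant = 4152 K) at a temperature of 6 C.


NTC thermistor equation: Rt = R25 * exp(B * (1/T - 1/T25)).
T in Kelvin: 279.15 K, T25 = 298.15 K
1/T - 1/T25 = 1/279.15 - 1/298.15 = 0.00022829
B * (1/T - 1/T25) = 4152 * 0.00022829 = 0.9478
Rt = 1000 * exp(0.9478) = 2580.2 ohm

2580.2 ohm


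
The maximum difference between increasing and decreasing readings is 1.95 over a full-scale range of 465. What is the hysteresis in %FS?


Hysteresis = (max difference / full scale) * 100%.
H = (1.95 / 465) * 100
H = 0.419 %FS

0.419 %FS


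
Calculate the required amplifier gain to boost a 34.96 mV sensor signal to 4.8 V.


Gain = Vout / Vin (converting to same units).
G = 4.8 V / 34.96 mV
G = 4800.0 mV / 34.96 mV
G = 137.3

137.3


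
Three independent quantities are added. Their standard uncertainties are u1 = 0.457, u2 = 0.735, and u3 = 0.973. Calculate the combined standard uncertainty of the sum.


For a sum of independent quantities, uc = sqrt(u1^2 + u2^2 + u3^2).
uc = sqrt(0.457^2 + 0.735^2 + 0.973^2)
uc = sqrt(0.208849 + 0.540225 + 0.946729)
uc = 1.3022

1.3022


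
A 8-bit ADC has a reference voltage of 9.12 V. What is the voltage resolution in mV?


The resolution (LSB) of an ADC is Vref / 2^n.
LSB = 9.12 / 2^8
LSB = 9.12 / 256
LSB = 0.035625 V = 35.625 mV

35.625 mV


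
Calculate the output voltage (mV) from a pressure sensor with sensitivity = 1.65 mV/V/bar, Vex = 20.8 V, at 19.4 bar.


Output = sensitivity * Vex * P.
Vout = 1.65 * 20.8 * 19.4
Vout = 34.32 * 19.4
Vout = 665.81 mV

665.81 mV


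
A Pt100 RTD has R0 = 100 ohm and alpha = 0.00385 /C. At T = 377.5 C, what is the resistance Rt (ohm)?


The RTD equation: Rt = R0 * (1 + alpha * T).
Rt = 100 * (1 + 0.00385 * 377.5)
Rt = 100 * (1 + 1.453375)
Rt = 100 * 2.453375
Rt = 245.338 ohm

245.338 ohm


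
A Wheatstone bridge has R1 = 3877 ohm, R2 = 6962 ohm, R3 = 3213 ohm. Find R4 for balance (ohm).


At balance: R1*R4 = R2*R3, so R4 = R2*R3/R1.
R4 = 6962 * 3213 / 3877
R4 = 22368906 / 3877
R4 = 5769.64 ohm

5769.64 ohm


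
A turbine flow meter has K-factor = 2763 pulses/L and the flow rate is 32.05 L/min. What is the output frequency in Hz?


Frequency = K * Q / 60 (converting L/min to L/s).
f = 2763 * 32.05 / 60
f = 88554.15 / 60
f = 1475.9 Hz

1475.9 Hz


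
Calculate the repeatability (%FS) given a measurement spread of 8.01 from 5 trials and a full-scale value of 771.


Repeatability = (spread / full scale) * 100%.
R = (8.01 / 771) * 100
R = 1.039 %FS

1.039 %FS


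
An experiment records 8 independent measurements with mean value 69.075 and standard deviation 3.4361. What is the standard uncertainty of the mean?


The standard uncertainty for Type A evaluation is u = s / sqrt(n).
u = 3.4361 / sqrt(8)
u = 3.4361 / 2.8284
u = 1.2148

1.2148


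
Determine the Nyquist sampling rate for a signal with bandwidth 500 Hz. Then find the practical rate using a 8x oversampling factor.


By Nyquist theorem, fs_min = 2 * fmax.
fs_min = 2 * 500 = 1000 Hz
Practical rate = 8 * fs_min = 8 * 1000 = 8000 Hz

fs_min = 1000 Hz, fs_practical = 8000 Hz


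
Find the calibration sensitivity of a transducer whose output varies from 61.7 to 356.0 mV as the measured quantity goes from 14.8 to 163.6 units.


Sensitivity = (y2 - y1) / (x2 - x1).
S = (356.0 - 61.7) / (163.6 - 14.8)
S = 294.3 / 148.8
S = 1.9778 mV/unit

1.9778 mV/unit


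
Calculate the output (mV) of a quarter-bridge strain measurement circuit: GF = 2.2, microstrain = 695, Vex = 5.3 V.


Quarter bridge output: Vout = (GF * epsilon * Vex) / 4.
Vout = (2.2 * 695e-6 * 5.3) / 4
Vout = 0.0081037 / 4 V
Vout = 0.00202593 V = 2.0259 mV

2.0259 mV


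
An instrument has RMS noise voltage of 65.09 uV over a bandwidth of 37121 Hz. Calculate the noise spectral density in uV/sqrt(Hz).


Noise spectral density = Vrms / sqrt(BW).
NSD = 65.09 / sqrt(37121)
NSD = 65.09 / 192.6681
NSD = 0.3378 uV/sqrt(Hz)

0.3378 uV/sqrt(Hz)


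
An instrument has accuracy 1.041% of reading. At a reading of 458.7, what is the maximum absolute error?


Absolute error = (accuracy% / 100) * reading.
Error = (1.041 / 100) * 458.7
Error = 0.01041 * 458.7
Error = 4.7751

4.7751


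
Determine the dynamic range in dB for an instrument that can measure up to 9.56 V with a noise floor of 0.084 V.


Dynamic range = 20 * log10(Vmax / Vnoise).
DR = 20 * log10(9.56 / 0.084)
DR = 20 * log10(113.81)
DR = 41.12 dB

41.12 dB


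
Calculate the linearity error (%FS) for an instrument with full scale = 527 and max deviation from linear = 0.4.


Linearity error = (max deviation / full scale) * 100%.
Linearity = (0.4 / 527) * 100
Linearity = 0.076 %FS

0.076 %FS


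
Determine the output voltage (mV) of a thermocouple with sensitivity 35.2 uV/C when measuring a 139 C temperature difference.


The thermocouple output V = sensitivity * dT.
V = 35.2 uV/C * 139 C
V = 4892.8 uV
V = 4.893 mV

4.893 mV


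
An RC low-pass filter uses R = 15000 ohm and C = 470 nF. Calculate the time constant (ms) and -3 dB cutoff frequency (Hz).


Time constant: tau = R * C.
tau = 15000 * 4.70e-07 = 0.00705 s
tau = 7.05 ms
Cutoff frequency: fc = 1 / (2*pi*R*C).
fc = 1 / (2*pi*0.00705) = 22.58 Hz

tau = 7.05 ms, fc = 22.58 Hz


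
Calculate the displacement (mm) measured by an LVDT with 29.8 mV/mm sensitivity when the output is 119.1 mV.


Displacement = Vout / sensitivity.
d = 119.1 / 29.8
d = 3.997 mm

3.997 mm


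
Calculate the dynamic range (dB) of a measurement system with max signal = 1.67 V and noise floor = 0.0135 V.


Dynamic range = 20 * log10(Vmax / Vnoise).
DR = 20 * log10(1.67 / 0.0135)
DR = 20 * log10(123.7)
DR = 41.85 dB

41.85 dB


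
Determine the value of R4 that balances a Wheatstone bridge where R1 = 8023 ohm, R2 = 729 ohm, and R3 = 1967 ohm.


At balance: R1*R4 = R2*R3, so R4 = R2*R3/R1.
R4 = 729 * 1967 / 8023
R4 = 1433943 / 8023
R4 = 178.73 ohm

178.73 ohm


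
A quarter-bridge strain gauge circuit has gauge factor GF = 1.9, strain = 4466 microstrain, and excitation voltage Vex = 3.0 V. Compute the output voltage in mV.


Quarter bridge output: Vout = (GF * epsilon * Vex) / 4.
Vout = (1.9 * 4466e-6 * 3.0) / 4
Vout = 0.0254562 / 4 V
Vout = 0.00636405 V = 6.364 mV

6.364 mV


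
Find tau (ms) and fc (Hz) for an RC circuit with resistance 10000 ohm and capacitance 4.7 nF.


Time constant: tau = R * C.
tau = 10000 * 4.70e-09 = 4.7e-05 s
tau = 0.047 ms
Cutoff frequency: fc = 1 / (2*pi*R*C).
fc = 1 / (2*pi*4.7e-05) = 3386.28 Hz

tau = 0.047 ms, fc = 3386.28 Hz


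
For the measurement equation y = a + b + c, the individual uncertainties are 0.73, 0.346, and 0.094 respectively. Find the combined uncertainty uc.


For a sum of independent quantities, uc = sqrt(u1^2 + u2^2 + u3^2).
uc = sqrt(0.73^2 + 0.346^2 + 0.094^2)
uc = sqrt(0.5329 + 0.119716 + 0.008836)
uc = 0.8133

0.8133


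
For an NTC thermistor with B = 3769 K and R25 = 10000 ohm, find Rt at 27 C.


NTC thermistor equation: Rt = R25 * exp(B * (1/T - 1/T25)).
T in Kelvin: 300.15 K, T25 = 298.15 K
1/T - 1/T25 = 1/300.15 - 1/298.15 = -2.235e-05
B * (1/T - 1/T25) = 3769 * -2.235e-05 = -0.0842
Rt = 10000 * exp(-0.0842) = 9192.2 ohm

9192.2 ohm


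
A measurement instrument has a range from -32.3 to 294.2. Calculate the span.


Span = upper range - lower range.
Span = 294.2 - (-32.3)
Span = 326.5

326.5


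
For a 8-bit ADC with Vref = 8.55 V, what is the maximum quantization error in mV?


The maximum quantization error is +/- LSB/2.
LSB = Vref / 2^n = 8.55 / 256 = 0.03339844 V
Max error = LSB / 2 = 0.03339844 / 2 = 0.01669922 V
Max error = 16.6992 mV

16.6992 mV


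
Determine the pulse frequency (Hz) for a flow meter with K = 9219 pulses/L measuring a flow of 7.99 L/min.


Frequency = K * Q / 60 (converting L/min to L/s).
f = 9219 * 7.99 / 60
f = 73659.81 / 60
f = 1227.66 Hz

1227.66 Hz


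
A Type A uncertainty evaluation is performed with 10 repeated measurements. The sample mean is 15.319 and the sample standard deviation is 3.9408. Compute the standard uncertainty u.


The standard uncertainty for Type A evaluation is u = s / sqrt(n).
u = 3.9408 / sqrt(10)
u = 3.9408 / 3.1623
u = 1.2462

1.2462


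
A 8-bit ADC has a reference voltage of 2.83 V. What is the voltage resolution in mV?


The resolution (LSB) of an ADC is Vref / 2^n.
LSB = 2.83 / 2^8
LSB = 2.83 / 256
LSB = 0.01105469 V = 11.0546875 mV

11.0546875 mV


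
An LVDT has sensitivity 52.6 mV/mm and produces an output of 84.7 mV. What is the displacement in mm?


Displacement = Vout / sensitivity.
d = 84.7 / 52.6
d = 1.61 mm

1.61 mm


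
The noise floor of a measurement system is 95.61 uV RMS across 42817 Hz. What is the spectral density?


Noise spectral density = Vrms / sqrt(BW).
NSD = 95.61 / sqrt(42817)
NSD = 95.61 / 206.9227
NSD = 0.4621 uV/sqrt(Hz)

0.4621 uV/sqrt(Hz)


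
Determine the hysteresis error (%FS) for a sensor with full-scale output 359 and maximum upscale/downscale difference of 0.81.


Hysteresis = (max difference / full scale) * 100%.
H = (0.81 / 359) * 100
H = 0.226 %FS

0.226 %FS


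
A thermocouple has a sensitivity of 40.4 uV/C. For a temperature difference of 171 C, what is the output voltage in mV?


The thermocouple output V = sensitivity * dT.
V = 40.4 uV/C * 171 C
V = 6908.4 uV
V = 6.908 mV

6.908 mV


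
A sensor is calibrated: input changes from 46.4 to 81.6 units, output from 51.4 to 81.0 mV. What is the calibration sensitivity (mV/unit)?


Sensitivity = (y2 - y1) / (x2 - x1).
S = (81.0 - 51.4) / (81.6 - 46.4)
S = 29.6 / 35.2
S = 0.8409 mV/unit

0.8409 mV/unit


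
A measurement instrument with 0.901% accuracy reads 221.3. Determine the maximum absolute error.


Absolute error = (accuracy% / 100) * reading.
Error = (0.901 / 100) * 221.3
Error = 0.00901 * 221.3
Error = 1.9939

1.9939


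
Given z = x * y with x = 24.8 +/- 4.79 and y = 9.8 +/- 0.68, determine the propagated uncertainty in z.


For a product z = x*y, the relative uncertainty is:
uz/z = sqrt((ux/x)^2 + (uy/y)^2)
Relative uncertainties: ux/x = 4.79/24.8 = 0.193145
uy/y = 0.68/9.8 = 0.069388
z = 24.8 * 9.8 = 243.0
uz = 243.0 * sqrt(0.193145^2 + 0.069388^2) = 49.879

49.879


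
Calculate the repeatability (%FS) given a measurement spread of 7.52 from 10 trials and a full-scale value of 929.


Repeatability = (spread / full scale) * 100%.
R = (7.52 / 929) * 100
R = 0.809 %FS

0.809 %FS


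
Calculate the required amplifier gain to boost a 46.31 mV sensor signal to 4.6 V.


Gain = Vout / Vin (converting to same units).
G = 4.6 V / 46.31 mV
G = 4600.0 mV / 46.31 mV
G = 99.33

99.33


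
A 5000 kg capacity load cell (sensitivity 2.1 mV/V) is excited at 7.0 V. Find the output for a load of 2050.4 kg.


Vout = rated_output * Vex * (load / capacity).
Vout = 2.1 * 7.0 * (2050.4 / 5000)
Vout = 2.1 * 7.0 * 0.41008
Vout = 6.028 mV

6.028 mV


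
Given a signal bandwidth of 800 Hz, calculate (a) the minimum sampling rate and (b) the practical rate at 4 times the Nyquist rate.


By Nyquist theorem, fs_min = 2 * fmax.
fs_min = 2 * 800 = 1600 Hz
Practical rate = 4 * fs_min = 4 * 1600 = 6400 Hz

fs_min = 1600 Hz, fs_practical = 6400 Hz


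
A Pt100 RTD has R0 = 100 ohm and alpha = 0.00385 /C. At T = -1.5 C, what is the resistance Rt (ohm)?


The RTD equation: Rt = R0 * (1 + alpha * T).
Rt = 100 * (1 + 0.00385 * -1.5)
Rt = 100 * (1 + -0.005775)
Rt = 100 * 0.994225
Rt = 99.422 ohm

99.422 ohm


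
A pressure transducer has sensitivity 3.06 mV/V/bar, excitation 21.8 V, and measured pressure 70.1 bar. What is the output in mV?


Output = sensitivity * Vex * P.
Vout = 3.06 * 21.8 * 70.1
Vout = 66.708 * 70.1
Vout = 4676.23 mV

4676.23 mV


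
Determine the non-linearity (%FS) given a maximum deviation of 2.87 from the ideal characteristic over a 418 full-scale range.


Linearity error = (max deviation / full scale) * 100%.
Linearity = (2.87 / 418) * 100
Linearity = 0.687 %FS

0.687 %FS


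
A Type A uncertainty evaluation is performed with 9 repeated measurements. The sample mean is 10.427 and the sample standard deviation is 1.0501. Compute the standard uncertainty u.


The standard uncertainty for Type A evaluation is u = s / sqrt(n).
u = 1.0501 / sqrt(9)
u = 1.0501 / 3.0
u = 0.35

0.35


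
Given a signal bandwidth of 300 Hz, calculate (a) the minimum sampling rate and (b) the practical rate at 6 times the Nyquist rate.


By Nyquist theorem, fs_min = 2 * fmax.
fs_min = 2 * 300 = 600 Hz
Practical rate = 6 * fs_min = 6 * 600 = 3600 Hz

fs_min = 600 Hz, fs_practical = 3600 Hz


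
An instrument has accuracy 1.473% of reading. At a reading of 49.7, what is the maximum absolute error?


Absolute error = (accuracy% / 100) * reading.
Error = (1.473 / 100) * 49.7
Error = 0.01473 * 49.7
Error = 0.7321

0.7321


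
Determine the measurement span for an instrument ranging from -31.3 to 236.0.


Span = upper range - lower range.
Span = 236.0 - (-31.3)
Span = 267.3

267.3


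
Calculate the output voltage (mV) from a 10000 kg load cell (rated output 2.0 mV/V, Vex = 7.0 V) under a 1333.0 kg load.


Vout = rated_output * Vex * (load / capacity).
Vout = 2.0 * 7.0 * (1333.0 / 10000)
Vout = 2.0 * 7.0 * 0.1333
Vout = 1.866 mV

1.866 mV


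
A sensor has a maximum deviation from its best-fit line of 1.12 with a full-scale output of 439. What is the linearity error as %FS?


Linearity error = (max deviation / full scale) * 100%.
Linearity = (1.12 / 439) * 100
Linearity = 0.255 %FS

0.255 %FS


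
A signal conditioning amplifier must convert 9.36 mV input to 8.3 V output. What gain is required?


Gain = Vout / Vin (converting to same units).
G = 8.3 V / 9.36 mV
G = 8300.0 mV / 9.36 mV
G = 886.75

886.75


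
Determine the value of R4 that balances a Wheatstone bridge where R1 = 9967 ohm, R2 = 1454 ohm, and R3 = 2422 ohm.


At balance: R1*R4 = R2*R3, so R4 = R2*R3/R1.
R4 = 1454 * 2422 / 9967
R4 = 3521588 / 9967
R4 = 353.32 ohm

353.32 ohm


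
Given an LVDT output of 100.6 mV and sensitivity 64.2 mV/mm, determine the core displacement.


Displacement = Vout / sensitivity.
d = 100.6 / 64.2
d = 1.567 mm

1.567 mm


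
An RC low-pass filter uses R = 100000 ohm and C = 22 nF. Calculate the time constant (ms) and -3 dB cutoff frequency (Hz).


Time constant: tau = R * C.
tau = 100000 * 2.20e-08 = 0.0022 s
tau = 2.2 ms
Cutoff frequency: fc = 1 / (2*pi*R*C).
fc = 1 / (2*pi*0.0022) = 72.34 Hz

tau = 2.2 ms, fc = 72.34 Hz


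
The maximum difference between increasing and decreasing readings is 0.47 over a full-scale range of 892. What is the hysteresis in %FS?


Hysteresis = (max difference / full scale) * 100%.
H = (0.47 / 892) * 100
H = 0.053 %FS

0.053 %FS


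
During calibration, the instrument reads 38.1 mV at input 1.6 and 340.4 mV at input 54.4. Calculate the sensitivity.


Sensitivity = (y2 - y1) / (x2 - x1).
S = (340.4 - 38.1) / (54.4 - 1.6)
S = 302.3 / 52.8
S = 5.7254 mV/unit

5.7254 mV/unit


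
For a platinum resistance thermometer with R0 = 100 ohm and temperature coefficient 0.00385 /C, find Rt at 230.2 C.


The RTD equation: Rt = R0 * (1 + alpha * T).
Rt = 100 * (1 + 0.00385 * 230.2)
Rt = 100 * (1 + 0.88627)
Rt = 100 * 1.88627
Rt = 188.627 ohm

188.627 ohm


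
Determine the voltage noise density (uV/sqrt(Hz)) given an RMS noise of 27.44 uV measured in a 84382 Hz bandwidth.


Noise spectral density = Vrms / sqrt(BW).
NSD = 27.44 / sqrt(84382)
NSD = 27.44 / 290.4858
NSD = 0.0945 uV/sqrt(Hz)

0.0945 uV/sqrt(Hz)


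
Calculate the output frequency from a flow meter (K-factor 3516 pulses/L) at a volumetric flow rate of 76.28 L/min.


Frequency = K * Q / 60 (converting L/min to L/s).
f = 3516 * 76.28 / 60
f = 268200.48 / 60
f = 4470.01 Hz

4470.01 Hz


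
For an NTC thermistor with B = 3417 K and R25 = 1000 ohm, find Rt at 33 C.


NTC thermistor equation: Rt = R25 * exp(B * (1/T - 1/T25)).
T in Kelvin: 306.15 K, T25 = 298.15 K
1/T - 1/T25 = 1/306.15 - 1/298.15 = -8.764e-05
B * (1/T - 1/T25) = 3417 * -8.764e-05 = -0.2995
Rt = 1000 * exp(-0.2995) = 741.2 ohm

741.2 ohm


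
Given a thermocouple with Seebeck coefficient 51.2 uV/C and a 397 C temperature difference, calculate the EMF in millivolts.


The thermocouple output V = sensitivity * dT.
V = 51.2 uV/C * 397 C
V = 20326.4 uV
V = 20.326 mV

20.326 mV


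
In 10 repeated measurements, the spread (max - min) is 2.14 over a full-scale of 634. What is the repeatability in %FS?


Repeatability = (spread / full scale) * 100%.
R = (2.14 / 634) * 100
R = 0.338 %FS

0.338 %FS


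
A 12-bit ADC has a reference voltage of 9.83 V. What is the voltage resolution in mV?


The resolution (LSB) of an ADC is Vref / 2^n.
LSB = 9.83 / 2^12
LSB = 9.83 / 4096
LSB = 0.0023999 V = 2.39990234 mV

2.39990234 mV


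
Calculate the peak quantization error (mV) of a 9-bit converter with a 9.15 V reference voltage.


The maximum quantization error is +/- LSB/2.
LSB = Vref / 2^n = 9.15 / 512 = 0.01787109 V
Max error = LSB / 2 = 0.01787109 / 2 = 0.00893555 V
Max error = 8.9355 mV

8.9355 mV


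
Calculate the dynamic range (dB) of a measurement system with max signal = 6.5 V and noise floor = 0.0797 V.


Dynamic range = 20 * log10(Vmax / Vnoise).
DR = 20 * log10(6.5 / 0.0797)
DR = 20 * log10(81.56)
DR = 38.23 dB

38.23 dB


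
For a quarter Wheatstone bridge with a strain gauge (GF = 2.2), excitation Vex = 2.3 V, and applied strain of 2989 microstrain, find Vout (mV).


Quarter bridge output: Vout = (GF * epsilon * Vex) / 4.
Vout = (2.2 * 2989e-6 * 2.3) / 4
Vout = 0.01512434 / 4 V
Vout = 0.00378108 V = 3.7811 mV

3.7811 mV


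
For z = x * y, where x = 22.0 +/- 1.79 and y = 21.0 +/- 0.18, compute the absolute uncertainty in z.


For a product z = x*y, the relative uncertainty is:
uz/z = sqrt((ux/x)^2 + (uy/y)^2)
Relative uncertainties: ux/x = 1.79/22.0 = 0.081364
uy/y = 0.18/21.0 = 0.008571
z = 22.0 * 21.0 = 462.0
uz = 462.0 * sqrt(0.081364^2 + 0.008571^2) = 37.798

37.798


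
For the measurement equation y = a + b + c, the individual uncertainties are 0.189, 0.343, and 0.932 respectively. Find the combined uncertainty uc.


For a sum of independent quantities, uc = sqrt(u1^2 + u2^2 + u3^2).
uc = sqrt(0.189^2 + 0.343^2 + 0.932^2)
uc = sqrt(0.035721 + 0.117649 + 0.868624)
uc = 1.0109

1.0109


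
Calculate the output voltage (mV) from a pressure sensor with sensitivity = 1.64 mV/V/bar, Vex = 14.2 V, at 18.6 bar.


Output = sensitivity * Vex * P.
Vout = 1.64 * 14.2 * 18.6
Vout = 23.288 * 18.6
Vout = 433.16 mV

433.16 mV


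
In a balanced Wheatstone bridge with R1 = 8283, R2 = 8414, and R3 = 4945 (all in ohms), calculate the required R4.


At balance: R1*R4 = R2*R3, so R4 = R2*R3/R1.
R4 = 8414 * 4945 / 8283
R4 = 41607230 / 8283
R4 = 5023.21 ohm

5023.21 ohm


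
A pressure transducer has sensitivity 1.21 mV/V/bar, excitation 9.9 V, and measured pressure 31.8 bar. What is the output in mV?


Output = sensitivity * Vex * P.
Vout = 1.21 * 9.9 * 31.8
Vout = 11.979 * 31.8
Vout = 380.93 mV

380.93 mV


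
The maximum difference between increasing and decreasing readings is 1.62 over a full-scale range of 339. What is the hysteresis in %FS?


Hysteresis = (max difference / full scale) * 100%.
H = (1.62 / 339) * 100
H = 0.478 %FS

0.478 %FS


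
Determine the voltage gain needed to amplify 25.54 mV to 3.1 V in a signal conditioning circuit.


Gain = Vout / Vin (converting to same units).
G = 3.1 V / 25.54 mV
G = 3100.0 mV / 25.54 mV
G = 121.38

121.38


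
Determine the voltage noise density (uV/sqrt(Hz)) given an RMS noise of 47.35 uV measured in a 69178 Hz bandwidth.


Noise spectral density = Vrms / sqrt(BW).
NSD = 47.35 / sqrt(69178)
NSD = 47.35 / 263.0171
NSD = 0.18 uV/sqrt(Hz)

0.18 uV/sqrt(Hz)


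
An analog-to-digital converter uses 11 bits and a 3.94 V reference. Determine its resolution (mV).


The resolution (LSB) of an ADC is Vref / 2^n.
LSB = 3.94 / 2^11
LSB = 3.94 / 2048
LSB = 0.00192383 V = 1.92382812 mV

1.92382812 mV


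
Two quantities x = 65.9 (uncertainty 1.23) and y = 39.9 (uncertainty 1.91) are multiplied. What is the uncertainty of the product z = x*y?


For a product z = x*y, the relative uncertainty is:
uz/z = sqrt((ux/x)^2 + (uy/y)^2)
Relative uncertainties: ux/x = 1.23/65.9 = 0.018665
uy/y = 1.91/39.9 = 0.04787
z = 65.9 * 39.9 = 2629.4
uz = 2629.4 * sqrt(0.018665^2 + 0.04787^2) = 135.098

135.098


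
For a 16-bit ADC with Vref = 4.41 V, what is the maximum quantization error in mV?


The maximum quantization error is +/- LSB/2.
LSB = Vref / 2^n = 4.41 / 65536 = 6.729e-05 V
Max error = LSB / 2 = 6.729e-05 / 2 = 3.365e-05 V
Max error = 0.0336 mV

0.0336 mV


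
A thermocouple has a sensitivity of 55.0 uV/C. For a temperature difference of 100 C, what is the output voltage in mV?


The thermocouple output V = sensitivity * dT.
V = 55.0 uV/C * 100 C
V = 5500.0 uV
V = 5.5 mV

5.5 mV


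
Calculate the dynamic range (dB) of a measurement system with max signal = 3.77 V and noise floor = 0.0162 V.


Dynamic range = 20 * log10(Vmax / Vnoise).
DR = 20 * log10(3.77 / 0.0162)
DR = 20 * log10(232.72)
DR = 47.34 dB

47.34 dB


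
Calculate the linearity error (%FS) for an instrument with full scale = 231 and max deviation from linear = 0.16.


Linearity error = (max deviation / full scale) * 100%.
Linearity = (0.16 / 231) * 100
Linearity = 0.069 %FS

0.069 %FS


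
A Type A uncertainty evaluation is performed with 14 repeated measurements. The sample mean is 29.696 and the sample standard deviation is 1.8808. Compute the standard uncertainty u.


The standard uncertainty for Type A evaluation is u = s / sqrt(n).
u = 1.8808 / sqrt(14)
u = 1.8808 / 3.7417
u = 0.5027

0.5027


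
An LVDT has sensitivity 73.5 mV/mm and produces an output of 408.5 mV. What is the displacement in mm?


Displacement = Vout / sensitivity.
d = 408.5 / 73.5
d = 5.558 mm

5.558 mm


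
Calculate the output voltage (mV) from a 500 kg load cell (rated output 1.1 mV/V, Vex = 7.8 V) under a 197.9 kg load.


Vout = rated_output * Vex * (load / capacity).
Vout = 1.1 * 7.8 * (197.9 / 500)
Vout = 1.1 * 7.8 * 0.3958
Vout = 3.396 mV

3.396 mV


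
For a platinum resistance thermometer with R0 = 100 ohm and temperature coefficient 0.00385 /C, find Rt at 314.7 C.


The RTD equation: Rt = R0 * (1 + alpha * T).
Rt = 100 * (1 + 0.00385 * 314.7)
Rt = 100 * (1 + 1.211595)
Rt = 100 * 2.211595
Rt = 221.16 ohm

221.16 ohm


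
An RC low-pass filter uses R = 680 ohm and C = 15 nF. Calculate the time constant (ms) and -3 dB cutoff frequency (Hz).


Time constant: tau = R * C.
tau = 680 * 1.50e-08 = 1.02e-05 s
tau = 0.0102 ms
Cutoff frequency: fc = 1 / (2*pi*R*C).
fc = 1 / (2*pi*1.02e-05) = 15603.43 Hz

tau = 0.0102 ms, fc = 15603.43 Hz


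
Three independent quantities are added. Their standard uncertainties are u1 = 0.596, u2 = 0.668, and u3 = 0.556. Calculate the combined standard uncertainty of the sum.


For a sum of independent quantities, uc = sqrt(u1^2 + u2^2 + u3^2).
uc = sqrt(0.596^2 + 0.668^2 + 0.556^2)
uc = sqrt(0.355216 + 0.446224 + 0.309136)
uc = 1.0538

1.0538


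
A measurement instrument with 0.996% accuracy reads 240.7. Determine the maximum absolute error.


Absolute error = (accuracy% / 100) * reading.
Error = (0.996 / 100) * 240.7
Error = 0.00996 * 240.7
Error = 2.3974

2.3974


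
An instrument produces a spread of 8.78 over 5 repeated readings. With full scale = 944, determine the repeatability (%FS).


Repeatability = (spread / full scale) * 100%.
R = (8.78 / 944) * 100
R = 0.93 %FS

0.93 %FS


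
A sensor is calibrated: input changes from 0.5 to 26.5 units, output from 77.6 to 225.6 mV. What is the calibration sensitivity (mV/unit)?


Sensitivity = (y2 - y1) / (x2 - x1).
S = (225.6 - 77.6) / (26.5 - 0.5)
S = 148.0 / 26.0
S = 5.6923 mV/unit

5.6923 mV/unit


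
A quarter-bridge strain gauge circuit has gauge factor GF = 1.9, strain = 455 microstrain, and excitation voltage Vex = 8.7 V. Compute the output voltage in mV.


Quarter bridge output: Vout = (GF * epsilon * Vex) / 4.
Vout = (1.9 * 455e-6 * 8.7) / 4
Vout = 0.00752115 / 4 V
Vout = 0.00188029 V = 1.8803 mV

1.8803 mV


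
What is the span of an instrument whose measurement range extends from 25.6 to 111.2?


Span = upper range - lower range.
Span = 111.2 - (25.6)
Span = 85.6

85.6


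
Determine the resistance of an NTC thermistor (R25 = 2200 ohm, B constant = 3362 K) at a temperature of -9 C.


NTC thermistor equation: Rt = R25 * exp(B * (1/T - 1/T25)).
T in Kelvin: 264.15 K, T25 = 298.15 K
1/T - 1/T25 = 1/264.15 - 1/298.15 = 0.00043171
B * (1/T - 1/T25) = 3362 * 0.00043171 = 1.4514
Rt = 2200 * exp(1.4514) = 9392.1 ohm

9392.1 ohm


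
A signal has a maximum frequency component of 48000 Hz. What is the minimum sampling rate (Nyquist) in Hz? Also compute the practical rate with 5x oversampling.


By Nyquist theorem, fs_min = 2 * fmax.
fs_min = 2 * 48000 = 96000 Hz
Practical rate = 5 * fs_min = 5 * 96000 = 480000 Hz

fs_min = 96000 Hz, fs_practical = 480000 Hz


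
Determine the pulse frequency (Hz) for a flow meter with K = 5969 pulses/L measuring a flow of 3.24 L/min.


Frequency = K * Q / 60 (converting L/min to L/s).
f = 5969 * 3.24 / 60
f = 19339.56 / 60
f = 322.33 Hz

322.33 Hz


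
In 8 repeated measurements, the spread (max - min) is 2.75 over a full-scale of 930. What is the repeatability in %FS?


Repeatability = (spread / full scale) * 100%.
R = (2.75 / 930) * 100
R = 0.296 %FS

0.296 %FS


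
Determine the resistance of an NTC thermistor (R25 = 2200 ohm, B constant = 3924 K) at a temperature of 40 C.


NTC thermistor equation: Rt = R25 * exp(B * (1/T - 1/T25)).
T in Kelvin: 313.15 K, T25 = 298.15 K
1/T - 1/T25 = 1/313.15 - 1/298.15 = -0.00016066
B * (1/T - 1/T25) = 3924 * -0.00016066 = -0.6304
Rt = 2200 * exp(-0.6304) = 1171.2 ohm

1171.2 ohm
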